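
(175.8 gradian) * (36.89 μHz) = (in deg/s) 0.005837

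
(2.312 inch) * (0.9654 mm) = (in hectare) 5.669e-09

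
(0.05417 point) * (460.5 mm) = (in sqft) 9.472e-05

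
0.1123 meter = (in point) 318.3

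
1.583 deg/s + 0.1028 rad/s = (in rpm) 1.246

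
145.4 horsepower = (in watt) 1.084e+05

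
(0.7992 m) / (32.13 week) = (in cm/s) 4.113e-06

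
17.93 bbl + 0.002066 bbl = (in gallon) 753.1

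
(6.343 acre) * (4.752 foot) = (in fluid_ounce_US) 1.257e+09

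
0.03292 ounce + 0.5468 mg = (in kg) 0.0009338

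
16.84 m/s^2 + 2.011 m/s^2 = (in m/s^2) 18.85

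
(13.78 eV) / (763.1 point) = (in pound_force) 1.844e-18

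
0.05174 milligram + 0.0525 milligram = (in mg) 0.1042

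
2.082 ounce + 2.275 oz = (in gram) 123.5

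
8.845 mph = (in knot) 7.686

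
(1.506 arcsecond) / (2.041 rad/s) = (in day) 4.14e-11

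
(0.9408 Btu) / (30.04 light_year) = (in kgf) 3.561e-16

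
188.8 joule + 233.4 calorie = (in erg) 1.165e+10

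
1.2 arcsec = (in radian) 5.818e-06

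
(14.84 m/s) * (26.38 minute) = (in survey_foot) 7.706e+04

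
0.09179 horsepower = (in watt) 68.45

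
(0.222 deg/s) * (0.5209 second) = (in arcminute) 6.938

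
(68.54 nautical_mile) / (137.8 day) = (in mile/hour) 0.02385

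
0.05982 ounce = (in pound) 0.003739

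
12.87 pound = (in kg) 5.838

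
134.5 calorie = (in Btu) 0.5334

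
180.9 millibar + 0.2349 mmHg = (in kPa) 18.12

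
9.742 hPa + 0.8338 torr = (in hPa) 10.85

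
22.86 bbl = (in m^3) 3.634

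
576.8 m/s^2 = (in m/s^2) 576.8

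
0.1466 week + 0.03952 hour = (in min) 1480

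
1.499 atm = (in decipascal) 1.519e+06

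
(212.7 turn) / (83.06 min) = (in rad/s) 0.2682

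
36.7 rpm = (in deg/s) 220.2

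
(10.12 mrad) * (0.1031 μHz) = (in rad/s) 1.043e-09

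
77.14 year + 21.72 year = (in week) 5155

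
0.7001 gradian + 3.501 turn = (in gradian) 1401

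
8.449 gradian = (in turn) 0.02112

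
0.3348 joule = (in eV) 2.09e+18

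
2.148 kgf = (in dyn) 2.106e+06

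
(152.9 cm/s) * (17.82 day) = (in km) 2354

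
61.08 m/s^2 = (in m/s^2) 61.08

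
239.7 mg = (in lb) 0.0005284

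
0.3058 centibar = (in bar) 0.003058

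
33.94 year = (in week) 1770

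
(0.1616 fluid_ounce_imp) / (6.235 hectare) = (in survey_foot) 2.416e-10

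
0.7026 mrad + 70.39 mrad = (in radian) 0.07109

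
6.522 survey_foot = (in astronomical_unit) 1.329e-11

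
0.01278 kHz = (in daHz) 1.278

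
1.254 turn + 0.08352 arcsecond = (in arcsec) 1.625e+06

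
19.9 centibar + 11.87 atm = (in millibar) 1.223e+04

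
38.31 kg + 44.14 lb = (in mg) 5.833e+07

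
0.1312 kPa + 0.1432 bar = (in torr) 108.4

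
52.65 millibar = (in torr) 39.49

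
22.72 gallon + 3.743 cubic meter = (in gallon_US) 1012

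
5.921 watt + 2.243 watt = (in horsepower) 0.01095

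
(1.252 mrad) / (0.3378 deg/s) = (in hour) 5.899e-05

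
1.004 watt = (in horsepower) 0.001346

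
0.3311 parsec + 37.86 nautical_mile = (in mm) 1.022e+19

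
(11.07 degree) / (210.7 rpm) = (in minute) 0.0001459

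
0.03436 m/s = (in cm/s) 3.436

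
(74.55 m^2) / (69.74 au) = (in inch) 2.813e-10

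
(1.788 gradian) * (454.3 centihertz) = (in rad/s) 0.1276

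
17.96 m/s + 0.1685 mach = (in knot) 146.4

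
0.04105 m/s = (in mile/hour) 0.09183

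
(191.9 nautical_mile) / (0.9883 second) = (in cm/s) 3.596e+07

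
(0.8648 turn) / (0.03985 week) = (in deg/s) 0.01292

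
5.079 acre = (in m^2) 2.055e+04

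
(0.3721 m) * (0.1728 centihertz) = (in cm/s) 0.0643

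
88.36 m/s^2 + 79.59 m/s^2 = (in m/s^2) 167.9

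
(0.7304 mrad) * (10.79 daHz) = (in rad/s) 0.07881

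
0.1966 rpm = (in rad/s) 0.02059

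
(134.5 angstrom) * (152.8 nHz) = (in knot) 3.995e-15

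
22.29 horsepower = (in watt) 1.662e+04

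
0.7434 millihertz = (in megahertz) 7.434e-10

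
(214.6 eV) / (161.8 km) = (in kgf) 2.167e-23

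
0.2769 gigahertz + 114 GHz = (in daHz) 1.143e+10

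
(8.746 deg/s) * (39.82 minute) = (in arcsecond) 7.523e+07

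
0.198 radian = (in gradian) 12.61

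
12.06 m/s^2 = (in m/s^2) 12.06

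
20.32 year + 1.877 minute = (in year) 20.32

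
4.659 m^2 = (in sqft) 50.15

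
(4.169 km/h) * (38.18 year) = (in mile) 8.664e+05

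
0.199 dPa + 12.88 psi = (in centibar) 88.8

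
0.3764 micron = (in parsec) 1.22e-23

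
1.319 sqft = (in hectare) 1.225e-05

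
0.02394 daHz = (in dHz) 2.394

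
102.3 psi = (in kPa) 705.3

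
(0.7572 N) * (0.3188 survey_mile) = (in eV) 2.425e+21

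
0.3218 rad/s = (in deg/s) 18.44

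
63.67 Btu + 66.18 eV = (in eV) 4.193e+23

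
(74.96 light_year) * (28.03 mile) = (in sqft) 3.443e+23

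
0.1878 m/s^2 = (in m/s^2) 0.1878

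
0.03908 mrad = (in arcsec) 8.061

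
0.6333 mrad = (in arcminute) 2.177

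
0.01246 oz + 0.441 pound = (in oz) 7.068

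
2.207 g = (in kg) 0.002207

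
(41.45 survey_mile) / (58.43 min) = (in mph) 42.56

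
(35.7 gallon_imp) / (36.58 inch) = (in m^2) 0.1747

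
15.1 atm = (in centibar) 1530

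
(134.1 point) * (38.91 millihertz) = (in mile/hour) 0.004118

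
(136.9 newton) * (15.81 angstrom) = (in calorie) 5.173e-08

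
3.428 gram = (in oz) 0.1209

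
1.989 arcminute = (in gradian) 0.03683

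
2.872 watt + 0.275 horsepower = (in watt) 207.9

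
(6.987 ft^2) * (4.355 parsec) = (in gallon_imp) 1.919e+19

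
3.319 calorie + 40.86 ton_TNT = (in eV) 1.067e+30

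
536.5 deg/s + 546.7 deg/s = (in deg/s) 1083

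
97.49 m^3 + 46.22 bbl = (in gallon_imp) 2.306e+04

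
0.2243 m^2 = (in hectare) 2.243e-05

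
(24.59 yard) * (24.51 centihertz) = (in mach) 0.01619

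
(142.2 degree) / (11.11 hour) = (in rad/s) 6.205e-05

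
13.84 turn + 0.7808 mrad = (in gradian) 5536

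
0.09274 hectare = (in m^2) 927.4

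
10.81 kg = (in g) 1.081e+04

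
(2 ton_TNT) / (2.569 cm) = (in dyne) 3.257e+16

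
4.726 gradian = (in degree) 4.253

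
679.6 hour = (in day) 28.32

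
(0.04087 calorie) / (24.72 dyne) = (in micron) 6.917e+08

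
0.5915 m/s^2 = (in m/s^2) 0.5915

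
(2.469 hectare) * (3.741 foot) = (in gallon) 7.437e+06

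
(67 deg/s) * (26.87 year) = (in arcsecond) 2.044e+14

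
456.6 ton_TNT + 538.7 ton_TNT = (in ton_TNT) 995.3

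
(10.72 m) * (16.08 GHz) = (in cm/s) 1.724e+13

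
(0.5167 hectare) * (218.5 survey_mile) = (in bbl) 1.143e+10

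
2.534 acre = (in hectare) 1.025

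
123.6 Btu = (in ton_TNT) 3.117e-05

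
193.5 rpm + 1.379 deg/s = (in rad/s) 20.29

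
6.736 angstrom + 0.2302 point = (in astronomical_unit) 5.429e-16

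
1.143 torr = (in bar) 0.001524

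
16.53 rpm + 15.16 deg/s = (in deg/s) 114.3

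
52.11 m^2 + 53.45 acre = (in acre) 53.46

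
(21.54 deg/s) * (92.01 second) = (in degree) 1982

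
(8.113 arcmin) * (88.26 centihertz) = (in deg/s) 0.1193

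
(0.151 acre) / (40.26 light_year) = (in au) 1.072e-26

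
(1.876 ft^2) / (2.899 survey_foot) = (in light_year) 2.085e-17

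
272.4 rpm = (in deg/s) 1634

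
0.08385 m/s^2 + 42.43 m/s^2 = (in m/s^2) 42.51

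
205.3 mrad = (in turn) 0.03267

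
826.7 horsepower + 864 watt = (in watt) 6.173e+05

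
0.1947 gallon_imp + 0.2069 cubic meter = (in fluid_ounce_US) 7026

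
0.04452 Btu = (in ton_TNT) 1.123e-08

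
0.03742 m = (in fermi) 3.742e+13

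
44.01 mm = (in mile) 2.735e-05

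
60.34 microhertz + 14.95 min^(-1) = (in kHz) 0.0002492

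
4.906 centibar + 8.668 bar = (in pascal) 8.717e+05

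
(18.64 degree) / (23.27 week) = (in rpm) 2.207e-07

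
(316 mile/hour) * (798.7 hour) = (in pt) 1.151e+12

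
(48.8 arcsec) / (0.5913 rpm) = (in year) 1.212e-10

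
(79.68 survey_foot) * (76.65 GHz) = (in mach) 5.467e+09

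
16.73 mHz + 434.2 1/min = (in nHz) 7.253e+09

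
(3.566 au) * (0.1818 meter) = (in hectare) 9.698e+06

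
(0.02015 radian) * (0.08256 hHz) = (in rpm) 1.589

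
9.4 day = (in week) 1.343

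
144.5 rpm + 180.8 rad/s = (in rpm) 1871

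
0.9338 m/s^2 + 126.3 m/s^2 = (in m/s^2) 127.2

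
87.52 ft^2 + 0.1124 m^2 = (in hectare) 0.0008243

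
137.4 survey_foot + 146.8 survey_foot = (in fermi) 8.662e+16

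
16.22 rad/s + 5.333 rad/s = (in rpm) 205.8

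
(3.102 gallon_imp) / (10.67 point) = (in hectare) 0.0003746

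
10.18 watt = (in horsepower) 0.01365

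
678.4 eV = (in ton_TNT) 2.598e-26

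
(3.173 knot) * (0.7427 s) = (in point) 3437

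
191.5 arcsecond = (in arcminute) 3.192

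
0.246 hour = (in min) 14.76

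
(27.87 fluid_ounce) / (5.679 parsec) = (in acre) 1.162e-24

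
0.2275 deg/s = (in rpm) 0.03792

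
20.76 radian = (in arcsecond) 4.282e+06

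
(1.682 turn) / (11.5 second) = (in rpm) 8.776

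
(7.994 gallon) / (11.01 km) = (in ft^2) 2.958e-05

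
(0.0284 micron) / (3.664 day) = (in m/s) 8.971e-14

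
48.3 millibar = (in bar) 0.0483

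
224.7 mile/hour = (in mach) 0.295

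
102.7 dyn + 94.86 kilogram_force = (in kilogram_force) 94.86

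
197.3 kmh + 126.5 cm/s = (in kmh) 201.9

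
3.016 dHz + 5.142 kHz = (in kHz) 5.142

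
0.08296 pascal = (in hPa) 0.0008296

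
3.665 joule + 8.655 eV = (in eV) 2.288e+19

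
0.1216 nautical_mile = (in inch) 8866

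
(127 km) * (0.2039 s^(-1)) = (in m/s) 2.59e+04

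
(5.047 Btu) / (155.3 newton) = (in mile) 0.02131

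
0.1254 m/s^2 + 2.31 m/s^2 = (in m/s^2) 2.435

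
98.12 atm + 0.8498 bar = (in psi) 1454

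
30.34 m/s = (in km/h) 109.2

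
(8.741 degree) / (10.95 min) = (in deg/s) 0.0133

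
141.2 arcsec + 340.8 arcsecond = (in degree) 0.1339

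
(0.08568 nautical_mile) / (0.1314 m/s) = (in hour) 0.3354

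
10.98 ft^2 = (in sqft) 10.98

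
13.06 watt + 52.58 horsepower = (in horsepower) 52.6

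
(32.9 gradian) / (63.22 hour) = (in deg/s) 0.0001301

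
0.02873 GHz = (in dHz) 2.873e+08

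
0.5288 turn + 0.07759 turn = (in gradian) 242.6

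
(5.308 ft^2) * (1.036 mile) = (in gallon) 2.172e+05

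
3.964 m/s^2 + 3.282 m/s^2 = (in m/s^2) 7.246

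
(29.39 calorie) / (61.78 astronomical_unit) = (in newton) 1.331e-11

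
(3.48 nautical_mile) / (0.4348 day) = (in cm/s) 17.16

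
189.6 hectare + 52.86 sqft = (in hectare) 189.6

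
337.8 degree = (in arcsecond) 1.216e+06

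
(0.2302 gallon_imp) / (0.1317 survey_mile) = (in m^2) 4.938e-06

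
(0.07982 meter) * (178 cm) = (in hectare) 1.421e-05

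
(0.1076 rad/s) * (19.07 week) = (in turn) 1.975e+05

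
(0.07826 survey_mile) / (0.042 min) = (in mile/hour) 111.8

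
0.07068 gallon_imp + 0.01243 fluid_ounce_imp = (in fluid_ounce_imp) 11.32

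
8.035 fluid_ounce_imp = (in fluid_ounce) 7.72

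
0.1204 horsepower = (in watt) 89.78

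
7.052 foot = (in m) 2.149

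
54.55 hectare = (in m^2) 5.455e+05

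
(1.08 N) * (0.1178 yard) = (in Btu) 0.0001103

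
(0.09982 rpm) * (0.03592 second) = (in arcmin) 1.291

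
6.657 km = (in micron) 6.657e+09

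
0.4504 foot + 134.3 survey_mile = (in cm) 2.161e+07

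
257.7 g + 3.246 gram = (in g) 260.9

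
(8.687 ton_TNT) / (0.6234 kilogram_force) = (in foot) 1.951e+10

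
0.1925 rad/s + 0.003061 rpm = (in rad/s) 0.1928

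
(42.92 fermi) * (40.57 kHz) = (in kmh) 6.269e-09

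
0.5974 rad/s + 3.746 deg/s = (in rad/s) 0.6628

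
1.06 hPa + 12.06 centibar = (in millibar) 121.7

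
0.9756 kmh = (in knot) 0.5268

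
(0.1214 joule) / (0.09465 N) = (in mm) 1283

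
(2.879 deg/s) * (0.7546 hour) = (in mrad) 1.365e+05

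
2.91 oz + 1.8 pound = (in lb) 1.982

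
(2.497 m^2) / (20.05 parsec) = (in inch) 1.589e-16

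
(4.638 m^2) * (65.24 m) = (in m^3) 302.6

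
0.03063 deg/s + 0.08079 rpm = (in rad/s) 0.008995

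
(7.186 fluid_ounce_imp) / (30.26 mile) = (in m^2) 4.193e-09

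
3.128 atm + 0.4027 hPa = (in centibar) 317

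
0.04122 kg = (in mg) 4.122e+04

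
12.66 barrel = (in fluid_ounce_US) 6.806e+04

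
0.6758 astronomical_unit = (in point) 2.866e+14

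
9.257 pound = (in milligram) 4.199e+06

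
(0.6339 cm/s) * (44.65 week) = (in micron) 1.712e+11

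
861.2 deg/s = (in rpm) 143.5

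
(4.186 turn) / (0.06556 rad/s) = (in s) 401.2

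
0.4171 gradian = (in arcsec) 1351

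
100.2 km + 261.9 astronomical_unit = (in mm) 3.918e+16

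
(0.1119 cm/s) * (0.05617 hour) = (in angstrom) 2.263e+09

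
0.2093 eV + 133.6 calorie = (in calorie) 133.6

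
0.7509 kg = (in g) 750.9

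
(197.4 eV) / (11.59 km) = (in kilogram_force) 2.783e-22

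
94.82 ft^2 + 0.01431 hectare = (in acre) 0.03754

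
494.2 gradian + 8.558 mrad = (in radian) 7.771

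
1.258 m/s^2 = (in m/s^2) 1.258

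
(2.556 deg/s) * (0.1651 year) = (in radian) 2.323e+05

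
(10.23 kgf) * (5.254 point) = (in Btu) 0.0001762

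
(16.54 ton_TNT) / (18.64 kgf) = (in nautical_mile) 2.044e+05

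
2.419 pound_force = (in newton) 10.76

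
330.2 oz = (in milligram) 9.361e+06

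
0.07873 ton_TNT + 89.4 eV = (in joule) 3.294e+08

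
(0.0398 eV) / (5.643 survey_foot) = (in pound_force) 8.335e-22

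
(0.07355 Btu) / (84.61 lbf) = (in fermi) 2.062e+14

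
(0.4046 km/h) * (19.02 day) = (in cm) 1.847e+07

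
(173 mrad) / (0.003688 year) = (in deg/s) 8.523e-05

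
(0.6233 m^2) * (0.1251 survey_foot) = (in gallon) 6.279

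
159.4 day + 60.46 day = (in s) 1.9e+07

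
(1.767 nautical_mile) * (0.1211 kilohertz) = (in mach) 1164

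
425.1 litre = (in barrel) 2.674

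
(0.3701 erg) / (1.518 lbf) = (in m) 5.481e-09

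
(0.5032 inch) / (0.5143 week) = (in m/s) 4.109e-08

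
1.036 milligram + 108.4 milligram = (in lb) 0.0002413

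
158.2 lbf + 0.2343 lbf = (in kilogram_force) 71.86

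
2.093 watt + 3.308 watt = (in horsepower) 0.007243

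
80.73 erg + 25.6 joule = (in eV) 1.598e+20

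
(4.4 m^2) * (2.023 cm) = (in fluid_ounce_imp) 3133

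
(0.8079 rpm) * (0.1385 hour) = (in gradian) 2685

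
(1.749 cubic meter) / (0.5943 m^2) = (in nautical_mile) 0.001589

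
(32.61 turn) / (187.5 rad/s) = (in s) 1.093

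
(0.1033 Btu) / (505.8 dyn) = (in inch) 8.483e+05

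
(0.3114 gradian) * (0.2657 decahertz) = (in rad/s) 0.013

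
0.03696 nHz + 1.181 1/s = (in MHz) 1.181e-06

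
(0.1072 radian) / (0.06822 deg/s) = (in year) 2.855e-06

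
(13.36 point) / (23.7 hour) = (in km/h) 1.989e-07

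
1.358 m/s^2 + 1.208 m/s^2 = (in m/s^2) 2.566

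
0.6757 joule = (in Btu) 0.0006404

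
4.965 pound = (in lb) 4.965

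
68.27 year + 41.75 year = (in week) 5737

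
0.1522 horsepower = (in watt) 113.5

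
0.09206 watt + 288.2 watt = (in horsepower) 0.3866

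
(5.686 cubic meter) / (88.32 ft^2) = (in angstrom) 6.93e+09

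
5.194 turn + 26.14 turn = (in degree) 1.128e+04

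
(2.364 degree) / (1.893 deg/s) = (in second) 1.249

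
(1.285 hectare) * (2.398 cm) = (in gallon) 8.14e+04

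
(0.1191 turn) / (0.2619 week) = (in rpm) 4.511e-05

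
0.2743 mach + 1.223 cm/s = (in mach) 0.2743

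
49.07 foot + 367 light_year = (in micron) 3.472e+24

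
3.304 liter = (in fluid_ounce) 111.7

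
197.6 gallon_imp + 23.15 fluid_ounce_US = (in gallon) 237.5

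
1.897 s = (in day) 2.196e-05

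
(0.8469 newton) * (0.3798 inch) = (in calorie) 0.001953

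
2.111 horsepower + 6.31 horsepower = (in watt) 6280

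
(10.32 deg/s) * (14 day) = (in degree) 1.248e+07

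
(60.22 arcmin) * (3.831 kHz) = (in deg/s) 3845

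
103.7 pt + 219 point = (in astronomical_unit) 7.61e-13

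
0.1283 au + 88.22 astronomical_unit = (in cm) 1.322e+15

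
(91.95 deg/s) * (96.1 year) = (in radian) 4.864e+09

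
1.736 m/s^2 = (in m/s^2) 1.736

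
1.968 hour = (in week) 0.01171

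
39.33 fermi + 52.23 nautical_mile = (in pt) 2.742e+08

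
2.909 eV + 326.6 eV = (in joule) 5.279e-17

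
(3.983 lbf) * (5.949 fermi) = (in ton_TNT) 2.519e-23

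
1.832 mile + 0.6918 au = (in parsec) 3.354e-06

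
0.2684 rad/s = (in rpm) 2.563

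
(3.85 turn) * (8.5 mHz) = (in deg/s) 11.78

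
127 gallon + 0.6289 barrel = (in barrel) 3.653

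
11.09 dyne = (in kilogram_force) 1.131e-05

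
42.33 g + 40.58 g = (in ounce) 2.925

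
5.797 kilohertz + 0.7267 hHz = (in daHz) 587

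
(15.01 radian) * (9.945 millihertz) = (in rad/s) 0.1493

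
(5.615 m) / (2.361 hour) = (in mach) 1.94e-06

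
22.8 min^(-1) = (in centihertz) 38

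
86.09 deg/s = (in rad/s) 1.503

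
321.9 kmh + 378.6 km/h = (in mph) 435.3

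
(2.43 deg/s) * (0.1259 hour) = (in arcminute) 6.608e+04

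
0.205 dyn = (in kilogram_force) 2.09e-07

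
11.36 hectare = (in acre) 28.07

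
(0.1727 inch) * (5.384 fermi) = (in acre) 5.836e-21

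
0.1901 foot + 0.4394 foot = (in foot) 0.6295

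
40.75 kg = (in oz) 1437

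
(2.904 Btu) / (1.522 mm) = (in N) 2.013e+06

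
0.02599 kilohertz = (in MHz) 2.599e-05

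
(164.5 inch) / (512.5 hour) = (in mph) 5.066e-06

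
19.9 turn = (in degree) 7164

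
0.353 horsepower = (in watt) 263.2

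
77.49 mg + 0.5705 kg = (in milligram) 5.706e+05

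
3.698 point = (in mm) 1.305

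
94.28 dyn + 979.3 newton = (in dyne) 9.793e+07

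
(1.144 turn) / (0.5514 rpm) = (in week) 0.0002058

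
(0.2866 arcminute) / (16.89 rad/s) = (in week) 8.161e-12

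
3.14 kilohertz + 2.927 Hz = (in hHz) 31.43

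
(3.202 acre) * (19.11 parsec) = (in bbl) 4.806e+22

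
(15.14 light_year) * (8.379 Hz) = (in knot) 2.333e+18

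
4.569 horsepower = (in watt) 3407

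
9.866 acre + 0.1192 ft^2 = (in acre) 9.866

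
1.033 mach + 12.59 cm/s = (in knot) 684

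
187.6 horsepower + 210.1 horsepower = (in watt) 2.966e+05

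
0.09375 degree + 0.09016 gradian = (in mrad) 3.052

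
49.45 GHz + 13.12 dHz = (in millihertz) 4.945e+13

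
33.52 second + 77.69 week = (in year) 1.49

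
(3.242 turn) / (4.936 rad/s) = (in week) 6.823e-06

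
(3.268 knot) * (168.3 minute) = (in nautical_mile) 9.167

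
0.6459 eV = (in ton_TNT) 2.473e-29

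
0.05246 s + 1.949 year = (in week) 101.6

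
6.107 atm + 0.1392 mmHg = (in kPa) 618.8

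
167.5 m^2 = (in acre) 0.04139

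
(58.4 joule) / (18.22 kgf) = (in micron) 3.268e+05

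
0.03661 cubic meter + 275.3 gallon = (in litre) 1079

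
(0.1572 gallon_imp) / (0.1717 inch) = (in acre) 4.049e-05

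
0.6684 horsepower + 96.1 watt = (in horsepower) 0.7973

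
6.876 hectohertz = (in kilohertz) 0.6876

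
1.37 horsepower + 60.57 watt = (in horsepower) 1.451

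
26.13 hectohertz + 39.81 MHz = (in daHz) 3.981e+06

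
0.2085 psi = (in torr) 10.78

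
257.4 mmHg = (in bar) 0.3432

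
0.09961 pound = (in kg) 0.04518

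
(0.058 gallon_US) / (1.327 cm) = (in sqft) 0.1781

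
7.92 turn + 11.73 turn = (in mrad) 1.235e+05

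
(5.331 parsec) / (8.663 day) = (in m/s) 2.198e+11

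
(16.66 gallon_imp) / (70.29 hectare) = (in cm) 1.078e-05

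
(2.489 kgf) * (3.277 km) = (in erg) 7.999e+11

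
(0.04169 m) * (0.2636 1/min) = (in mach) 5.379e-07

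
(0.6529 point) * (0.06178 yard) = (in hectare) 1.301e-09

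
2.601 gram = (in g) 2.601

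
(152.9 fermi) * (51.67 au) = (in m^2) 1.182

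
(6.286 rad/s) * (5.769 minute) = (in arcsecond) 4.488e+08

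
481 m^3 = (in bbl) 3025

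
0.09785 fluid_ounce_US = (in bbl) 1.82e-05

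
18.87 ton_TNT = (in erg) 7.895e+17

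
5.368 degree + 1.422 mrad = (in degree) 5.449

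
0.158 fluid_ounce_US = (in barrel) 2.939e-05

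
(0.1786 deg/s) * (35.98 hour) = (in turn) 64.26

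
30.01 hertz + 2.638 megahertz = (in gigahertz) 0.002638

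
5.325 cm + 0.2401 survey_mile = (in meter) 386.5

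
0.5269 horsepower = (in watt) 392.9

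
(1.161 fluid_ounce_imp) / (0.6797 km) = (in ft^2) 5.224e-07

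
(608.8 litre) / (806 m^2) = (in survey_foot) 0.002478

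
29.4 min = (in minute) 29.4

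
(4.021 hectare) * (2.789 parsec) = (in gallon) 9.142e+23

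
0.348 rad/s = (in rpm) 3.323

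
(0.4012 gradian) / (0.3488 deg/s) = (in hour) 0.0002876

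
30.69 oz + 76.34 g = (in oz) 33.38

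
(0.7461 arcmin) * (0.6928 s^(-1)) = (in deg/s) 0.008615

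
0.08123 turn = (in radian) 0.5104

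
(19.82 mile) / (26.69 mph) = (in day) 0.03094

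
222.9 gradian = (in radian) 3.501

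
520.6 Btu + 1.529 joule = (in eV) 3.428e+24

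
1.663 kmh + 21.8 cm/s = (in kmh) 2.448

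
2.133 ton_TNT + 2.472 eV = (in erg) 8.924e+16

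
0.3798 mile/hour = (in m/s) 0.1698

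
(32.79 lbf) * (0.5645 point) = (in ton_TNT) 6.942e-12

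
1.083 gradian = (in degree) 0.9747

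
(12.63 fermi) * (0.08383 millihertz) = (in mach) 3.109e-21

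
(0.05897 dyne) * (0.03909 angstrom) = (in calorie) 5.509e-19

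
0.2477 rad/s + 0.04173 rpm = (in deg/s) 14.44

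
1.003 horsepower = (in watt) 747.9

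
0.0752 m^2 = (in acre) 1.858e-05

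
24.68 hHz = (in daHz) 246.8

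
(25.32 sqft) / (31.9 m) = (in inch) 2.903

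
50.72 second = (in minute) 0.8453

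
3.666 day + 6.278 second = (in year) 0.01004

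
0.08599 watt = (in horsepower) 0.0001153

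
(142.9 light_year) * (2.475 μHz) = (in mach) 9.827e+09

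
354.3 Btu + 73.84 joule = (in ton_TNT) 8.936e-05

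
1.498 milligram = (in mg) 1.498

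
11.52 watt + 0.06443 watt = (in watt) 11.58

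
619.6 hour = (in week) 3.688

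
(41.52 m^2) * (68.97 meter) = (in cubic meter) 2864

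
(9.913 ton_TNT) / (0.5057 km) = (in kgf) 8.363e+06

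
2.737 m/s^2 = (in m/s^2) 2.737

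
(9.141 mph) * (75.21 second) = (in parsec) 9.96e-15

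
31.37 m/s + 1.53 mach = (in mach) 1.622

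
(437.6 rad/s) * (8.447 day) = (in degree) 1.83e+10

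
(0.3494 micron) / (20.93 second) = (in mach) 4.903e-11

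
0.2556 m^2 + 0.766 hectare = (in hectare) 0.766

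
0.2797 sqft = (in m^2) 0.02598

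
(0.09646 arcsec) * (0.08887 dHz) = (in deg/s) 2.381e-07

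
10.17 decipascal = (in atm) 1.004e-05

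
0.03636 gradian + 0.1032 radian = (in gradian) 6.606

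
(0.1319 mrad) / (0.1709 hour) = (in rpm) 2.047e-06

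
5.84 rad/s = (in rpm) 55.77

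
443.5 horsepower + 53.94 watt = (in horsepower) 443.6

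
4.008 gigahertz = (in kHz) 4.008e+06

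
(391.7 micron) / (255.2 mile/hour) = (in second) 3.433e-06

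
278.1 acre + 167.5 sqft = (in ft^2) 1.211e+07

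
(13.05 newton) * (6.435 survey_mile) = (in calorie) 3.23e+04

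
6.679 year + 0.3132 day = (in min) 3.511e+06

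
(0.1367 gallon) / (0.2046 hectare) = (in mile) 1.572e-10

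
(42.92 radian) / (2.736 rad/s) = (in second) 15.69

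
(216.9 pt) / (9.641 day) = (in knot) 1.786e-07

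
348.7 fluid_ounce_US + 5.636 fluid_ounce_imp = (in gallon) 2.767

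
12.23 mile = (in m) 1.968e+04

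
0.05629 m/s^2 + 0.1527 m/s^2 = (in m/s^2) 0.209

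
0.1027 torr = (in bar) 0.0001369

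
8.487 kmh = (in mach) 0.006924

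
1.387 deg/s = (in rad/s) 0.02421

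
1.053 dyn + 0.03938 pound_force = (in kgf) 0.01786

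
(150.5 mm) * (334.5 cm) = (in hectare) 5.034e-05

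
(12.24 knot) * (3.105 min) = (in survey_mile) 0.7289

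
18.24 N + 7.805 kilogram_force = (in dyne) 9.478e+06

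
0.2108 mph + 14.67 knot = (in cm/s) 764.1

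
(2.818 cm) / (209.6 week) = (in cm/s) 2.223e-08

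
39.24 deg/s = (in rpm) 6.54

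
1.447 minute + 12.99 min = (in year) 2.747e-05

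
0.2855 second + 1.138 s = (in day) 1.648e-05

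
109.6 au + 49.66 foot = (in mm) 1.64e+16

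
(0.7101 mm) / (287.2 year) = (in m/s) 7.84e-14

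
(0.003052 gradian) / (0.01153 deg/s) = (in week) 3.939e-07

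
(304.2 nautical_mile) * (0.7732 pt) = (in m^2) 153.7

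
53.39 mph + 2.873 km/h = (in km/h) 88.8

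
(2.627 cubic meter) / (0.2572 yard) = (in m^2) 11.17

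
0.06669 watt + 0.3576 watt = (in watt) 0.4243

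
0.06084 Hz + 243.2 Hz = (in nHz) 2.433e+11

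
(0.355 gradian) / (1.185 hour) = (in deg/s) 7.489e-05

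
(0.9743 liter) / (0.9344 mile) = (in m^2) 6.479e-07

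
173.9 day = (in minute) 2.504e+05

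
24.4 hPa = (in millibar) 24.4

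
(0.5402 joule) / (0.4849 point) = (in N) 3158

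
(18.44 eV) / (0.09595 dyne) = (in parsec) 9.979e-29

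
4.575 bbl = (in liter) 727.4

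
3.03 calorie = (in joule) 12.68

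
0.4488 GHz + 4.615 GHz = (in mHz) 5.064e+12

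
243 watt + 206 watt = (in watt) 449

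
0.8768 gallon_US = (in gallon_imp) 0.7301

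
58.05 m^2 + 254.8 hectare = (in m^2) 2.548e+06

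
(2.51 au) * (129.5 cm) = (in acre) 1.202e+08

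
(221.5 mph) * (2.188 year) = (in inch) 2.69e+11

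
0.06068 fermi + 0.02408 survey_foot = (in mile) 4.561e-06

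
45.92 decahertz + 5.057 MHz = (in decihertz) 5.057e+07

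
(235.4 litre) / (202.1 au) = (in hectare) 7.786e-19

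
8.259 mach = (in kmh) 1.012e+04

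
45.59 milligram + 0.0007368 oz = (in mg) 66.48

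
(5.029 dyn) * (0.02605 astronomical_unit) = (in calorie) 4.684e+04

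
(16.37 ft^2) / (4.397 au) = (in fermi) 2312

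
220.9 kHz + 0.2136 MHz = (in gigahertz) 0.0004345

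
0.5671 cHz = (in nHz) 5.671e+06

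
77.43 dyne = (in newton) 0.0007743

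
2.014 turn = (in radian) 12.65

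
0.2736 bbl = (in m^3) 0.0435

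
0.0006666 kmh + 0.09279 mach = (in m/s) 31.6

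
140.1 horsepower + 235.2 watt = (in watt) 1.047e+05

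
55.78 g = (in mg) 5.578e+04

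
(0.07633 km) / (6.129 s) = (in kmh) 44.83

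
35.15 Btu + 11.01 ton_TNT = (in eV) 2.875e+29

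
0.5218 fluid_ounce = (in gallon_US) 0.004077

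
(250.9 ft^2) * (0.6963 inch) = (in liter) 412.3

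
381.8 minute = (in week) 0.03788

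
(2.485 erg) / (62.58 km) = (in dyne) 3.971e-07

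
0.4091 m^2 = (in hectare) 4.091e-05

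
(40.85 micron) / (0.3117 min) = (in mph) 4.886e-06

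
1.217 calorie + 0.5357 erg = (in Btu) 0.004826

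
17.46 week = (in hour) 2933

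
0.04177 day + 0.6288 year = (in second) 1.983e+07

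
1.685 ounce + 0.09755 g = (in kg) 0.04787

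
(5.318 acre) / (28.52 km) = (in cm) 75.46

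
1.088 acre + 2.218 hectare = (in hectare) 2.658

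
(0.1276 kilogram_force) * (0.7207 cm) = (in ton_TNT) 2.155e-12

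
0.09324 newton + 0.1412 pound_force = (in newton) 0.7213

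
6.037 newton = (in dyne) 6.037e+05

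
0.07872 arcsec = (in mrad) 0.0003816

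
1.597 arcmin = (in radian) 0.0004645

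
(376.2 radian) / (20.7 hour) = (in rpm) 0.04821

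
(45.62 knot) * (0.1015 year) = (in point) 2.129e+11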